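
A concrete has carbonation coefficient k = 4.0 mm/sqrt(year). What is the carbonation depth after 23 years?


depth = k * sqrt(t)
= 4.0 * sqrt(23)
= 19.18 mm

19.18


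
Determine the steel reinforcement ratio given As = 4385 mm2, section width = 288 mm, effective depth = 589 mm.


rho = As / (b * d)
= 4385 / (288 * 589)
= 0.0259

0.0259


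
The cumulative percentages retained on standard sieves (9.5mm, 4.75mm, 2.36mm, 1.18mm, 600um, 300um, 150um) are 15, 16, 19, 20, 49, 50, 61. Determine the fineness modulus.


FM = sum(cumulative % retained) / 100
= 230 / 100
= 2.3

2.3


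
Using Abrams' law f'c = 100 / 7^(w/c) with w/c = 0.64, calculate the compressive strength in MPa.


f'c = 100 / 7^0.64
= 100 / 3.474
= 28.78 MPa

28.78


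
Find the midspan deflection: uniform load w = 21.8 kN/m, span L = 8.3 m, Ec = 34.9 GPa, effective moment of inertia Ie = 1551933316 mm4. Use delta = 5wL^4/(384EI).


Convert: L = 8.3 m = 8300 mm, Ec = 34.9 GPa = 34900 MPa
delta = 5 * 21.8 * 8300^4 / (384 * 34900 * 1551933316)
= 24.87 mm

24.87


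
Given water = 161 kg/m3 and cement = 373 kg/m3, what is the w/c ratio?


w/c = water / cement
w/c = 161 / 373 = 0.432

0.432


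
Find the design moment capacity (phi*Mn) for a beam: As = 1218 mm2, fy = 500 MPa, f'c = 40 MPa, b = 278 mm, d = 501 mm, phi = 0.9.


a = As * fy / (0.85 * f'c * b)
= 1218 * 500 / (0.85 * 40 * 278)
= 64.4308 mm
Mn = As * fy * (d - a/2) / 10^6
= 285.4898 kN-m
phi*Mn = 0.9 * 285.4898 = 256.94 kN-m

256.94


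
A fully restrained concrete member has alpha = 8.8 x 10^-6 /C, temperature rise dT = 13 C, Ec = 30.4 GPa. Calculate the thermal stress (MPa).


sigma = alpha * dT * Ec
= 8.8e-6 * 13 * 30.4 * 1000
= 3.478 MPa

3.478


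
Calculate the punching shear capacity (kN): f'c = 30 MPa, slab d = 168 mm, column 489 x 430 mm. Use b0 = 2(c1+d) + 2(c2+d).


b0 = 2*(489 + 168) + 2*(430 + 168) = 2510 mm
Vc = 0.33 * sqrt(30) * 2510 * 168 / 1000
= 762.18 kN

762.18


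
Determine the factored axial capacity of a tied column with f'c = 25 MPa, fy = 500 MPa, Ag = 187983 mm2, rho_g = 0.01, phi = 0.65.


Ast = rho * Ag = 0.01 * 187983 = 1879.83 mm2
phi*Pn = 0.65 * 0.80 * (0.85 * 25 * (187983 - 1879.83) + 500 * 1879.83) / 1000
= 2545.2 kN

2545.2


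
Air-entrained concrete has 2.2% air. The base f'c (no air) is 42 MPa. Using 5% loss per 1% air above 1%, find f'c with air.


Strength loss = (2.2 - 1) * 5 = 6.0%
f'c = 42 * (1 - 6.0/100)
= 39.48 MPa

39.48


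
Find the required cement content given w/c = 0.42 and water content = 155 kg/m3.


Cement = water / (w/c)
= 155 / 0.42
= 369.0 kg/m3

369.0


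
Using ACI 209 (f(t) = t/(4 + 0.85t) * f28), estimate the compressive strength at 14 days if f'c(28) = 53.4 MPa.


f(14) = 14 / (4 + 0.85 * 14) * 53.4
= 14 / 15.9 * 53.4
= 47.02 MPa

47.02


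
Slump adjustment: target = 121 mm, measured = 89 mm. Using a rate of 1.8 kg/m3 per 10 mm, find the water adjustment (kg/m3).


Difference = 121 - 89 = 32 mm
Water adjustment = 32 * 1.8 / 10 = 5.8 kg/m3

5.8


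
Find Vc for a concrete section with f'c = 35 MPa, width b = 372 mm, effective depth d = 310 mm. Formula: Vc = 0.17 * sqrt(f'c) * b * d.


Vc = 0.17 * sqrt(35) * 372 * 310 / 1000
= 115.98 kN

115.98


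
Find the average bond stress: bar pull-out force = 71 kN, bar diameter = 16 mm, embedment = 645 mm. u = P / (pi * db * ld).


u = P / (pi * db * ld)
= 71 * 1000 / (pi * 16 * 645)
= 2.19 MPa

2.19


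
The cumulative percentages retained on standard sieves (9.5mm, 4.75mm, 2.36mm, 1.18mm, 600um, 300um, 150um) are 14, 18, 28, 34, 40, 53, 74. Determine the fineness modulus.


FM = sum(cumulative % retained) / 100
= 261 / 100
= 2.61

2.61


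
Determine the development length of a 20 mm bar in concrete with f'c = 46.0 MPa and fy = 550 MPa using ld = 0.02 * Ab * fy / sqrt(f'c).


Ab = pi * 20^2 / 4 = 314.159 mm2
ld = 0.02 * 314.159 * 550 / sqrt(46.0)
= 509.5 mm

509.5


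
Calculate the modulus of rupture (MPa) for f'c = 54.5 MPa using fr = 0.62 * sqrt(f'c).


fr = 0.62 * sqrt(54.5)
= 4.577 MPa

4.577


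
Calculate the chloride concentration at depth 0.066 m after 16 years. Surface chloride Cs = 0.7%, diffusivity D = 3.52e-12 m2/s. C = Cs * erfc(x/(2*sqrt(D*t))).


t_seconds = 16 * 365.25 * 24 * 3600 = 504921600.0 s
arg = 0.066 / (2 * sqrt(3.52e-12 * 504921600.0))
= 0.7828
erfc(0.7828) = 0.2683
C = 0.7 * 0.2683 = 0.1878%

0.1878


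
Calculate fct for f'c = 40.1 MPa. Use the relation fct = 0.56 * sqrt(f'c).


fct = 0.56 * sqrt(40.1)
= 0.56 * 6.332
= 3.546 MPa

3.546


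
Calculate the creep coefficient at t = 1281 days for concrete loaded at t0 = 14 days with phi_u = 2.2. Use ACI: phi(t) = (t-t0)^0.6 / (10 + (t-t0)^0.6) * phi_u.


dt = 1281 - 14 = 1267
phi = 1267^0.6 / (10 + 1267^0.6) * 2.2
= 1.934

1.934


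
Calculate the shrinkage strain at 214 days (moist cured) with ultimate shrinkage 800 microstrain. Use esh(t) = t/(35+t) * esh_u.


esh(214) = 214 / (35 + 214) * 800
= 214 / 249 * 800
= 687.6 microstrain

687.6


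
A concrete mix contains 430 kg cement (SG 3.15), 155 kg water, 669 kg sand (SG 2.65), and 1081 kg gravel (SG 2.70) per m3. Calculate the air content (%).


Vol cement = 430 / (3.15 * 1000) = 0.136508 m3
Vol water = 155 / 1000 = 0.155 m3
Vol sand = 669 / (2.65 * 1000) = 0.252453 m3
Vol gravel = 1081 / (2.70 * 1000) = 0.40037 m3
Total solid + water volume = 0.944331 m3
Air = (1 - 0.944331) * 100 = 5.57%

5.57


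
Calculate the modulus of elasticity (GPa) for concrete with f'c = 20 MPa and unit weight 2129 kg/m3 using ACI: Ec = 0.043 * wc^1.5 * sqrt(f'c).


Ec = 0.043 * 2129^1.5 * sqrt(20) / 1000
= 18.89 GPa

18.89


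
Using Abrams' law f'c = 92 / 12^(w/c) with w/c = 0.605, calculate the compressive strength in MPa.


f'c = 92 / 12^0.605
= 92 / 4.497
= 20.46 MPa

20.46


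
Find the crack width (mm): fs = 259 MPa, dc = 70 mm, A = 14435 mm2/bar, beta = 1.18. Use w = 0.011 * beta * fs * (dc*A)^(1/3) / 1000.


w = 0.011 * beta * fs * (dc * A)^(1/3) / 1000
= 0.011 * 1.18 * 259 * (70 * 14435)^(1/3) / 1000
= 0.337 mm

0.337


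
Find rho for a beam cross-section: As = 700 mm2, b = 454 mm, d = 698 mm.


rho = As / (b * d)
= 700 / (454 * 698)
= 0.0022

0.0022


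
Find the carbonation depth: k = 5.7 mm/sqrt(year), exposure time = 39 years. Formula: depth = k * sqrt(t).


depth = k * sqrt(t)
= 5.7 * sqrt(39)
= 35.6 mm

35.6


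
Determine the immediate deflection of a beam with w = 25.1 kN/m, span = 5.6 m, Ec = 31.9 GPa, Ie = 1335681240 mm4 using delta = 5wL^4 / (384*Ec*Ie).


Convert: L = 5.6 m = 5600 mm, Ec = 31.9 GPa = 31900 MPa
delta = 5 * 25.1 * 5600^4 / (384 * 31900 * 1335681240)
= 7.54 mm

7.54


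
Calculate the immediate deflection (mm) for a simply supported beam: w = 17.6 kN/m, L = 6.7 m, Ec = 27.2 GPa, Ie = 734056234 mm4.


Convert: L = 6.7 m = 6700 mm, Ec = 27.2 GPa = 27200 MPa
delta = 5 * 17.6 * 6700^4 / (384 * 27200 * 734056234)
= 23.13 mm

23.13


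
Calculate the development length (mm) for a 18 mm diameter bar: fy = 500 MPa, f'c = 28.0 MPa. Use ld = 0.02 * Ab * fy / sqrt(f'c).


Ab = pi * 18^2 / 4 = 254.469 mm2
ld = 0.02 * 254.469 * 500 / sqrt(28.0)
= 480.9 mm

480.9


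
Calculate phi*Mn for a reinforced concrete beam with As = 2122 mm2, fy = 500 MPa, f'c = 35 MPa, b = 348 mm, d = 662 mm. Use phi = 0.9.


a = As * fy / (0.85 * f'c * b)
= 2122 * 500 / (0.85 * 35 * 348)
= 102.4824 mm
Mn = As * fy * (d - a/2) / 10^6
= 648.0151 kN-m
phi*Mn = 0.9 * 648.0151 = 583.21 kN-m

583.21


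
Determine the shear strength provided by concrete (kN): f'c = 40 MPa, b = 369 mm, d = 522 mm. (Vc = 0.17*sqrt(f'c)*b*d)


Vc = 0.17 * sqrt(40) * 369 * 522 / 1000
= 207.1 kN

207.1


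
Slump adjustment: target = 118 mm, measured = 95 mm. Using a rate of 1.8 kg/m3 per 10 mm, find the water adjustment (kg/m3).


Difference = 118 - 95 = 23 mm
Water adjustment = 23 * 1.8 / 10 = 4.1 kg/m3

4.1


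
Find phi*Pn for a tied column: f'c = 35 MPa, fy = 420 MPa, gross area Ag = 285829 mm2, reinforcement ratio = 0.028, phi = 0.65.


Ast = rho * Ag = 0.028 * 285829 = 8003.212 mm2
phi*Pn = 0.65 * 0.80 * (0.85 * 35 * (285829 - 8003.212) + 420 * 8003.212) / 1000
= 6045.87 kN

6045.87


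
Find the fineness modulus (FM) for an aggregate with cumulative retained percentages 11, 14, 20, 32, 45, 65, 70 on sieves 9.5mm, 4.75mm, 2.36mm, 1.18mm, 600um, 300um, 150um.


FM = sum(cumulative % retained) / 100
= 257 / 100
= 2.57

2.57


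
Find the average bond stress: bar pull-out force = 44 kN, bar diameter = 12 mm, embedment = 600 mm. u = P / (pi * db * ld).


u = P / (pi * db * ld)
= 44 * 1000 / (pi * 12 * 600)
= 1.945 MPa

1.945


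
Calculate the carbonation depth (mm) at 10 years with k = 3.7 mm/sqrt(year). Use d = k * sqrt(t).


depth = k * sqrt(t)
= 3.7 * sqrt(10)
= 11.7 mm

11.7


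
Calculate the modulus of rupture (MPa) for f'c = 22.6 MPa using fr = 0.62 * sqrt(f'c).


fr = 0.62 * sqrt(22.6)
= 2.947 MPa

2.947


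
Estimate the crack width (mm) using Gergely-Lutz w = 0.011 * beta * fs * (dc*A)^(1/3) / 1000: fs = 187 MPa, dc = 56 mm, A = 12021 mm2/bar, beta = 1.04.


w = 0.011 * beta * fs * (dc * A)^(1/3) / 1000
= 0.011 * 1.04 * 187 * (56 * 12021)^(1/3) / 1000
= 0.187 mm

0.187


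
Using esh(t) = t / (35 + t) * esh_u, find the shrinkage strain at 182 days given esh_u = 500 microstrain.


esh(182) = 182 / (35 + 182) * 500
= 182 / 217 * 500
= 419.4 microstrain

419.4


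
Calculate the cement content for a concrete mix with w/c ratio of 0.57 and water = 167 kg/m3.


Cement = water / (w/c)
= 167 / 0.57
= 293.0 kg/m3

293.0


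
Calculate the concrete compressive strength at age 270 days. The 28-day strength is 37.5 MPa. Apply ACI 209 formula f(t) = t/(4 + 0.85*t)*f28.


f(270) = 270 / (4 + 0.85 * 270) * 37.5
= 270 / 233.5 * 37.5
= 43.36 MPa

43.36


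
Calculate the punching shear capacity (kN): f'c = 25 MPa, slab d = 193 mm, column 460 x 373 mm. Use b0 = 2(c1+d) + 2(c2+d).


b0 = 2*(460 + 193) + 2*(373 + 193) = 2438 mm
Vc = 0.33 * sqrt(25) * 2438 * 193 / 1000
= 776.38 kN

776.38


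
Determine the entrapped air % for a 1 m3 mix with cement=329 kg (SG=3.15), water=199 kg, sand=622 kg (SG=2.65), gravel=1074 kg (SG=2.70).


Vol cement = 329 / (3.15 * 1000) = 0.104444 m3
Vol water = 199 / 1000 = 0.199 m3
Vol sand = 622 / (2.65 * 1000) = 0.234717 m3
Vol gravel = 1074 / (2.70 * 1000) = 0.397778 m3
Total solid + water volume = 0.935939 m3
Air = (1 - 0.935939) * 100 = 6.41%

6.41


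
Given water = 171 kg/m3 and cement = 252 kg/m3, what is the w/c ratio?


w/c = water / cement
w/c = 171 / 252 = 0.679

0.679


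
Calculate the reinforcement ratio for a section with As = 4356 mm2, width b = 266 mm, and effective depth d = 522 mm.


rho = As / (b * d)
= 4356 / (266 * 522)
= 0.0314

0.0314


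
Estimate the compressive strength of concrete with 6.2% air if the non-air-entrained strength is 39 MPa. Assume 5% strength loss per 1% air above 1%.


Strength loss = (6.2 - 1) * 5 = 26.0%
f'c = 39 * (1 - 26.0/100)
= 28.86 MPa

28.86


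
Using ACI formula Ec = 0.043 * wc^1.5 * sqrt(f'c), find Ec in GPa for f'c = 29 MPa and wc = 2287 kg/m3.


Ec = 0.043 * 2287^1.5 * sqrt(29) / 1000
= 25.33 GPa

25.33


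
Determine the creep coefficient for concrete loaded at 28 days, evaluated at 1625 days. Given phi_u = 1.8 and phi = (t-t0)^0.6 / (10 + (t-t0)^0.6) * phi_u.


dt = 1625 - 28 = 1597
phi = 1597^0.6 / (10 + 1597^0.6) * 1.8
= 1.608

1.608


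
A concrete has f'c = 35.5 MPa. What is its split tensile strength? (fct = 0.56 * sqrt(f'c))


fct = 0.56 * sqrt(35.5)
= 0.56 * 5.958
= 3.337 MPa

3.337


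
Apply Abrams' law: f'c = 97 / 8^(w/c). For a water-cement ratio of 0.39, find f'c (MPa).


f'c = 97 / 8^0.39
= 97 / 2.25
= 43.11 MPa

43.11


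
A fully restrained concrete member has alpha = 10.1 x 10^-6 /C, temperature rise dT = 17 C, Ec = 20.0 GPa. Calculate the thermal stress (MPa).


sigma = alpha * dT * Ec
= 10.1e-6 * 17 * 20.0 * 1000
= 3.434 MPa

3.434


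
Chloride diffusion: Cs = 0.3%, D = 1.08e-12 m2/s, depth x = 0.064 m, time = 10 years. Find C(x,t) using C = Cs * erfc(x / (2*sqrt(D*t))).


t_seconds = 10 * 365.25 * 24 * 3600 = 315576000.0 s
arg = 0.064 / (2 * sqrt(1.08e-12 * 315576000.0))
= 1.7333
erfc(1.7333) = 0.0142
C = 0.3 * 0.0142 = 0.0043%

0.0043


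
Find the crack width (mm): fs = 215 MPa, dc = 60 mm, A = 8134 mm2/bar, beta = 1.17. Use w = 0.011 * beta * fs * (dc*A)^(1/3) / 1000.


w = 0.011 * beta * fs * (dc * A)^(1/3) / 1000
= 0.011 * 1.17 * 215 * (60 * 8134)^(1/3) / 1000
= 0.218 mm

0.218


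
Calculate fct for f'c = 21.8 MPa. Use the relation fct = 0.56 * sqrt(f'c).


fct = 0.56 * sqrt(21.8)
= 0.56 * 4.669
= 2.615 MPa

2.615


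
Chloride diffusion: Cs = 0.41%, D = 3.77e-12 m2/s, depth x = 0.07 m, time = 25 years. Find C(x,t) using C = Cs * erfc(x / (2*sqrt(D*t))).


t_seconds = 25 * 365.25 * 24 * 3600 = 788940000.0 s
arg = 0.07 / (2 * sqrt(3.77e-12 * 788940000.0))
= 0.6418
erfc(0.6418) = 0.3641
C = 0.41 * 0.3641 = 0.1493%

0.1493


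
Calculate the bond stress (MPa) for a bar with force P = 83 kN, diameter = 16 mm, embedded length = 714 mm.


u = P / (pi * db * ld)
= 83 * 1000 / (pi * 16 * 714)
= 2.313 MPa

2.313


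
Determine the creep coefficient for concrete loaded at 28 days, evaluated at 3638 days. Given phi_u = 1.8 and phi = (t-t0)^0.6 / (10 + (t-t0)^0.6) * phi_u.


dt = 3638 - 28 = 3610
phi = 3610^0.6 / (10 + 3610^0.6) * 1.8
= 1.677

1.677


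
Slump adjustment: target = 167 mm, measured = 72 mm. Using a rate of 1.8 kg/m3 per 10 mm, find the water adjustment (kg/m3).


Difference = 167 - 72 = 95 mm
Water adjustment = 95 * 1.8 / 10 = 17.1 kg/m3

17.1


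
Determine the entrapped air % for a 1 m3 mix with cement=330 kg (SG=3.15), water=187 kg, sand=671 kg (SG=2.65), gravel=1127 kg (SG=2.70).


Vol cement = 330 / (3.15 * 1000) = 0.104762 m3
Vol water = 187 / 1000 = 0.187 m3
Vol sand = 671 / (2.65 * 1000) = 0.253208 m3
Vol gravel = 1127 / (2.70 * 1000) = 0.417407 m3
Total solid + water volume = 0.962377 m3
Air = (1 - 0.962377) * 100 = 3.76%

3.76


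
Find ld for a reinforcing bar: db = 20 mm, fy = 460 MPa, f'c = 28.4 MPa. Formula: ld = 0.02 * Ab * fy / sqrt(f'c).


Ab = pi * 20^2 / 4 = 314.159 mm2
ld = 0.02 * 314.159 * 460 / sqrt(28.4)
= 542.3 mm

542.3


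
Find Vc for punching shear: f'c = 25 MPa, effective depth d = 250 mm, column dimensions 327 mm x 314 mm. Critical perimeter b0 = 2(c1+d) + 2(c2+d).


b0 = 2*(327 + 250) + 2*(314 + 250) = 2282 mm
Vc = 0.33 * sqrt(25) * 2282 * 250 / 1000
= 941.33 kN

941.33


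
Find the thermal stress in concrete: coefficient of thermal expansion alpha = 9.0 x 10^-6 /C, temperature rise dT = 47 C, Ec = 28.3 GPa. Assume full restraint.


sigma = alpha * dT * Ec
= 9.0e-6 * 47 * 28.3 * 1000
= 11.971 MPa

11.971


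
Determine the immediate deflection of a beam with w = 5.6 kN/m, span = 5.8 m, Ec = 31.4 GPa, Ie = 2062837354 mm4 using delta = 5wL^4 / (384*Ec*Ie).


Convert: L = 5.8 m = 5800 mm, Ec = 31.4 GPa = 31400 MPa
delta = 5 * 5.6 * 5800^4 / (384 * 31400 * 2062837354)
= 1.27 mm

1.27


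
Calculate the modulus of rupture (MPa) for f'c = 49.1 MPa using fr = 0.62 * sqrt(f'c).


fr = 0.62 * sqrt(49.1)
= 4.344 MPa

4.344


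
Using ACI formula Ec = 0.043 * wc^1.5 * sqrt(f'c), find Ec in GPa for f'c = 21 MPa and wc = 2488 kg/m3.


Ec = 0.043 * 2488^1.5 * sqrt(21) / 1000
= 24.45 GPa

24.45


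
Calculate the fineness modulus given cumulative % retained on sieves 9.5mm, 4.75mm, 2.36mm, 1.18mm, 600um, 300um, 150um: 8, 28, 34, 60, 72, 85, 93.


FM = sum(cumulative % retained) / 100
= 380 / 100
= 3.8

3.8


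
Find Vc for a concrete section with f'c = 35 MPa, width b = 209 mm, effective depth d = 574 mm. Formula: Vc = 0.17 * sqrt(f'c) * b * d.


Vc = 0.17 * sqrt(35) * 209 * 574 / 1000
= 120.65 kN

120.65


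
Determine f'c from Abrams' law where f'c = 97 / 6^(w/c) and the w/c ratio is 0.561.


f'c = 97 / 6^0.561
= 97 / 2.732
= 35.5 MPa

35.5


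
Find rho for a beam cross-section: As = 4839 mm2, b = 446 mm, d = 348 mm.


rho = As / (b * d)
= 4839 / (446 * 348)
= 0.0312

0.0312


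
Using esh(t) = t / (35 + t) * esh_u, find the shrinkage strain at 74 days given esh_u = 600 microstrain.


esh(74) = 74 / (35 + 74) * 600
= 74 / 109 * 600
= 407.3 microstrain

407.3


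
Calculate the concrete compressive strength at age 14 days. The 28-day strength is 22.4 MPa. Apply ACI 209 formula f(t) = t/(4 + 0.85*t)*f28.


f(14) = 14 / (4 + 0.85 * 14) * 22.4
= 14 / 15.9 * 22.4
= 19.72 MPa

19.72


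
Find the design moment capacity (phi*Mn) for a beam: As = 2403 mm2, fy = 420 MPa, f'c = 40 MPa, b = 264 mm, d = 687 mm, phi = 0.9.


a = As * fy / (0.85 * f'c * b)
= 2403 * 420 / (0.85 * 40 * 264)
= 112.4398 mm
Mn = As * fy * (d - a/2) / 10^6
= 636.6211 kN-m
phi*Mn = 0.9 * 636.6211 = 572.96 kN-m

572.96


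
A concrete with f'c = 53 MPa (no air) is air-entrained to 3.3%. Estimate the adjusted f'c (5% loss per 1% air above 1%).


Strength loss = (3.3 - 1) * 5 = 11.5%
f'c = 53 * (1 - 11.5/100)
= 46.91 MPa

46.91


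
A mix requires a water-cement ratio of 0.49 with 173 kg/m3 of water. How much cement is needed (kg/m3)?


Cement = water / (w/c)
= 173 / 0.49
= 353.1 kg/m3

353.1


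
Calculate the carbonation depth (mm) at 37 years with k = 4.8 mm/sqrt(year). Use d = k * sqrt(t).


depth = k * sqrt(t)
= 4.8 * sqrt(37)
= 29.2 mm

29.2


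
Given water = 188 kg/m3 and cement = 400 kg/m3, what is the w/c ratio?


w/c = water / cement
w/c = 188 / 400 = 0.47

0.47


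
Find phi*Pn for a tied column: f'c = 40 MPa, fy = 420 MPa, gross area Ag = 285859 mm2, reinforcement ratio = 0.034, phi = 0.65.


Ast = rho * Ag = 0.034 * 285859 = 9719.206 mm2
phi*Pn = 0.65 * 0.80 * (0.85 * 40 * (285859 - 9719.206) + 420 * 9719.206) / 1000
= 7004.83 kN

7004.83


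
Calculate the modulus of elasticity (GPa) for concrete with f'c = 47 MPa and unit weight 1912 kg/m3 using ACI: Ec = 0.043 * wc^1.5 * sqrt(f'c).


Ec = 0.043 * 1912^1.5 * sqrt(47) / 1000
= 24.65 GPa

24.65


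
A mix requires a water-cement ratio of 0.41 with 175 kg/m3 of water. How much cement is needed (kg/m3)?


Cement = water / (w/c)
= 175 / 0.41
= 426.8 kg/m3

426.8


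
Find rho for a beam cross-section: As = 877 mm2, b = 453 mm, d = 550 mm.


rho = As / (b * d)
= 877 / (453 * 550)
= 0.0035

0.0035


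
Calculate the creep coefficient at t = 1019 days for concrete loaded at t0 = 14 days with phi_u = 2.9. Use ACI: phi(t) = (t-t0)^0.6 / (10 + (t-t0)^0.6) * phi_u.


dt = 1019 - 14 = 1005
phi = 1005^0.6 / (10 + 1005^0.6) * 2.9
= 2.504

2.504


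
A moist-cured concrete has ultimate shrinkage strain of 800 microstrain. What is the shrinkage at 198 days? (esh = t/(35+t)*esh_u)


esh(198) = 198 / (35 + 198) * 800
= 198 / 233 * 800
= 679.8 microstrain

679.8


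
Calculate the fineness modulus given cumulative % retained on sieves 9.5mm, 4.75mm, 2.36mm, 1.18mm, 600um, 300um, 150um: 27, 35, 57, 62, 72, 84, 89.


FM = sum(cumulative % retained) / 100
= 426 / 100
= 4.26

4.26


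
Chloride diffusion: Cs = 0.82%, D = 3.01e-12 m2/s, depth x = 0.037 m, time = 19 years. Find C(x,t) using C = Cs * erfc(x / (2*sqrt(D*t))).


t_seconds = 19 * 365.25 * 24 * 3600 = 599594400.0 s
arg = 0.037 / (2 * sqrt(3.01e-12 * 599594400.0))
= 0.4355
erfc(0.4355) = 0.538
C = 0.82 * 0.538 = 0.4412%

0.4412


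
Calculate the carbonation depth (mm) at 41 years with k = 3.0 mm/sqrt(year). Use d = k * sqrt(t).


depth = k * sqrt(t)
= 3.0 * sqrt(41)
= 19.21 mm

19.21


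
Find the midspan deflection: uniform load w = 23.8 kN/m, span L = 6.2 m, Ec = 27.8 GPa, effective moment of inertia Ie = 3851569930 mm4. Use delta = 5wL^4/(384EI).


Convert: L = 6.2 m = 6200 mm, Ec = 27.8 GPa = 27800 MPa
delta = 5 * 23.8 * 6200^4 / (384 * 27800 * 3851569930)
= 4.28 mm

4.28


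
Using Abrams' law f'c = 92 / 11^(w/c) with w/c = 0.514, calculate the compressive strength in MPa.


f'c = 92 / 11^0.514
= 92 / 3.43
= 26.82 MPa

26.82


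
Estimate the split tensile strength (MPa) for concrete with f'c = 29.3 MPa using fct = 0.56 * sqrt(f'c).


fct = 0.56 * sqrt(29.3)
= 0.56 * 5.413
= 3.031 MPa

3.031


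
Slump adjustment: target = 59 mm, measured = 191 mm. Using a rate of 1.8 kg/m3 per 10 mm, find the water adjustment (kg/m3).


Difference = 59 - 191 = -132 mm
Water adjustment = -132 * 1.8 / 10 = -23.8 kg/m3

-23.8


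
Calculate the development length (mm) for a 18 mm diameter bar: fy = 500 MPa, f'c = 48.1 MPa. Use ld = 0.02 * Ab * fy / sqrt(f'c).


Ab = pi * 18^2 / 4 = 254.469 mm2
ld = 0.02 * 254.469 * 500 / sqrt(48.1)
= 366.9 mm

366.9


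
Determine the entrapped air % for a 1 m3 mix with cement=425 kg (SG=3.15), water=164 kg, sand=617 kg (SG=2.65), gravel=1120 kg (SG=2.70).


Vol cement = 425 / (3.15 * 1000) = 0.134921 m3
Vol water = 164 / 1000 = 0.164 m3
Vol sand = 617 / (2.65 * 1000) = 0.23283 m3
Vol gravel = 1120 / (2.70 * 1000) = 0.414815 m3
Total solid + water volume = 0.946566 m3
Air = (1 - 0.946566) * 100 = 5.34%

5.34


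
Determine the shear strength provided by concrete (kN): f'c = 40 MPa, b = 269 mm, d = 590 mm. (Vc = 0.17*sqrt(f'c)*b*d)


Vc = 0.17 * sqrt(40) * 269 * 590 / 1000
= 170.64 kN

170.64


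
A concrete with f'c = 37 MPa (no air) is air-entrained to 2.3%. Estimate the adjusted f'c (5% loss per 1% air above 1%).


Strength loss = (2.3 - 1) * 5 = 6.5%
f'c = 37 * (1 - 6.5/100)
= 34.59 MPa

34.59


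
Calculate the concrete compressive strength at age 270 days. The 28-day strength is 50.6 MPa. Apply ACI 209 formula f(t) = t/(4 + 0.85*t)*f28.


f(270) = 270 / (4 + 0.85 * 270) * 50.6
= 270 / 233.5 * 50.6
= 58.51 MPa

58.51


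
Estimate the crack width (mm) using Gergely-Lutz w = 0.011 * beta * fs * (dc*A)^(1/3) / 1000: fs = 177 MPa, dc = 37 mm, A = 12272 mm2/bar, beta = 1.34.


w = 0.011 * beta * fs * (dc * A)^(1/3) / 1000
= 0.011 * 1.34 * 177 * (37 * 12272)^(1/3) / 1000
= 0.201 mm

0.201


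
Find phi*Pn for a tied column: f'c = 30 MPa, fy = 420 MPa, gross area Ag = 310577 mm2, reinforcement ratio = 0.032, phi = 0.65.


Ast = rho * Ag = 0.032 * 310577 = 9938.464 mm2
phi*Pn = 0.65 * 0.80 * (0.85 * 30 * (310577 - 9938.464) + 420 * 9938.464) / 1000
= 6157.03 kN

6157.03


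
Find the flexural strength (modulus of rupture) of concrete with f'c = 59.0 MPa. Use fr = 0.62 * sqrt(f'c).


fr = 0.62 * sqrt(59.0)
= 4.762 MPa

4.762


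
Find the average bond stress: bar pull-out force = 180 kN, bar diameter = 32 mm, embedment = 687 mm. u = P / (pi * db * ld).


u = P / (pi * db * ld)
= 180 * 1000 / (pi * 32 * 687)
= 2.606 MPa

2.606


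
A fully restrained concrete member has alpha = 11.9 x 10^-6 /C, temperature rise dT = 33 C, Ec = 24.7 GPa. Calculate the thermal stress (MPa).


sigma = alpha * dT * Ec
= 11.9e-6 * 33 * 24.7 * 1000
= 9.7 MPa

9.7


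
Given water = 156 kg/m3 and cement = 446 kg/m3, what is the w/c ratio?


w/c = water / cement
w/c = 156 / 446 = 0.35

0.35


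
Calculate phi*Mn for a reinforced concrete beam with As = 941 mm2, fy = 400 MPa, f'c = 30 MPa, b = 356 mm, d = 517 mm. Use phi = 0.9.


a = As * fy / (0.85 * f'c * b)
= 941 * 400 / (0.85 * 30 * 356)
= 41.4629 mm
Mn = As * fy * (d - a/2) / 10^6
= 186.7955 kN-m
phi*Mn = 0.9 * 186.7955 = 168.12 kN-m

168.12


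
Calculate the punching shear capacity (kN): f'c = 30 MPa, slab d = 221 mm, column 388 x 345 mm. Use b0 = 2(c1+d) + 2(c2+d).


b0 = 2*(388 + 221) + 2*(345 + 221) = 2350 mm
Vc = 0.33 * sqrt(30) * 2350 * 221 / 1000
= 938.72 kN

938.72


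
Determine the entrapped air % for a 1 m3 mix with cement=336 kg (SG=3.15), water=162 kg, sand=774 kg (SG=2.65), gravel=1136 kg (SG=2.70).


Vol cement = 336 / (3.15 * 1000) = 0.106667 m3
Vol water = 162 / 1000 = 0.162 m3
Vol sand = 774 / (2.65 * 1000) = 0.292075 m3
Vol gravel = 1136 / (2.70 * 1000) = 0.420741 m3
Total solid + water volume = 0.981483 m3
Air = (1 - 0.981483) * 100 = 1.85%

1.85


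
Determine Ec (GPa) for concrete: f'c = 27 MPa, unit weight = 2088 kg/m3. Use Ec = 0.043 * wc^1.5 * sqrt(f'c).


Ec = 0.043 * 2088^1.5 * sqrt(27) / 1000
= 21.32 GPa

21.32


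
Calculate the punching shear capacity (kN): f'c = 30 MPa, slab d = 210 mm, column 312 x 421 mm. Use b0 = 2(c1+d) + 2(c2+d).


b0 = 2*(312 + 210) + 2*(421 + 210) = 2306 mm
Vc = 0.33 * sqrt(30) * 2306 * 210 / 1000
= 875.29 kN

875.29


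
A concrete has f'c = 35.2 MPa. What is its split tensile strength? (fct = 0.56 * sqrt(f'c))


fct = 0.56 * sqrt(35.2)
= 0.56 * 5.933
= 3.322 MPa

3.322


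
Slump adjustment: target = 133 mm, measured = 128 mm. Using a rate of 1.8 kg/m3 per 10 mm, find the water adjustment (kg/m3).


Difference = 133 - 128 = 5 mm
Water adjustment = 5 * 1.8 / 10 = 0.9 kg/m3

0.9


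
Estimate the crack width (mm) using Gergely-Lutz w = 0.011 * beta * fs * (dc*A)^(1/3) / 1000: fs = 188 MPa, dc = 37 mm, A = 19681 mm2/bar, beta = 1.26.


w = 0.011 * beta * fs * (dc * A)^(1/3) / 1000
= 0.011 * 1.26 * 188 * (37 * 19681)^(1/3) / 1000
= 0.234 mm

0.234


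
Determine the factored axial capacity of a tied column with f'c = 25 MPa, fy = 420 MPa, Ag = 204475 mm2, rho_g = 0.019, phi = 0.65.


Ast = rho * Ag = 0.019 * 204475 = 3885.025 mm2
phi*Pn = 0.65 * 0.80 * (0.85 * 25 * (204475 - 3885.025) + 420 * 3885.025) / 1000
= 3065.01 kN

3065.01


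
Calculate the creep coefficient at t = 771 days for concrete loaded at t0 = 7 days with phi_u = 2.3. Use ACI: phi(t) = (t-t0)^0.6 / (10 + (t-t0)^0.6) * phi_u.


dt = 771 - 7 = 764
phi = 764^0.6 / (10 + 764^0.6) * 2.3
= 1.939

1.939


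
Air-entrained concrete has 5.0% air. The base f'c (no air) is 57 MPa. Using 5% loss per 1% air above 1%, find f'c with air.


Strength loss = (5.0 - 1) * 5 = 20.0%
f'c = 57 * (1 - 20.0/100)
= 45.6 MPa

45.6


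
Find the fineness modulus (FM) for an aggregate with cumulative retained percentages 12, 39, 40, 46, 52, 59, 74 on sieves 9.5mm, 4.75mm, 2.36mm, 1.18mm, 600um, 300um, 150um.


FM = sum(cumulative % retained) / 100
= 322 / 100
= 3.22

3.22


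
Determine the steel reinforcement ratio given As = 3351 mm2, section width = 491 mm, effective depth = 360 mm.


rho = As / (b * d)
= 3351 / (491 * 360)
= 0.019

0.019


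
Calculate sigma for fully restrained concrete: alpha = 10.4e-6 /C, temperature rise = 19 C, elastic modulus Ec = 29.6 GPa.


sigma = alpha * dT * Ec
= 10.4e-6 * 19 * 29.6 * 1000
= 5.849 MPa

5.849


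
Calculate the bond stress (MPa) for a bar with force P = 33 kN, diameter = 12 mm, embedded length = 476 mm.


u = P / (pi * db * ld)
= 33 * 1000 / (pi * 12 * 476)
= 1.839 MPa

1.839


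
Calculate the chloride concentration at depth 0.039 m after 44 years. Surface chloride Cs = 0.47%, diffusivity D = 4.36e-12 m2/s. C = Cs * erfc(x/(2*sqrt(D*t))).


t_seconds = 44 * 365.25 * 24 * 3600 = 1388534400.0 s
arg = 0.039 / (2 * sqrt(4.36e-12 * 1388534400.0))
= 0.2506
erfc(0.2506) = 0.723
C = 0.47 * 0.723 = 0.3398%

0.3398


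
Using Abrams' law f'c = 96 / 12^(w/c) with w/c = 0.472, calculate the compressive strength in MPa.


f'c = 96 / 12^0.472
= 96 / 3.231
= 29.71 MPa

29.71


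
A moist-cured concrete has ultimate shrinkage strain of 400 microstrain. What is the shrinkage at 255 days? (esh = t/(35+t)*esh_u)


esh(255) = 255 / (35 + 255) * 400
= 255 / 290 * 400
= 351.7 microstrain

351.7


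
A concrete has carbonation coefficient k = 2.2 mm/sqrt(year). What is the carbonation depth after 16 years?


depth = k * sqrt(t)
= 2.2 * sqrt(16)
= 8.8 mm

8.8


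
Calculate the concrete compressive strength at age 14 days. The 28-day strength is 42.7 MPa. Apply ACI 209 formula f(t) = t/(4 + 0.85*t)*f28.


f(14) = 14 / (4 + 0.85 * 14) * 42.7
= 14 / 15.9 * 42.7
= 37.6 MPa

37.6


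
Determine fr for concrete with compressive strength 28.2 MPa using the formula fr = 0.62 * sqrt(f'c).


fr = 0.62 * sqrt(28.2)
= 3.292 MPa

3.292


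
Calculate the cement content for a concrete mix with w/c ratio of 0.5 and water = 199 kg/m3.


Cement = water / (w/c)
= 199 / 0.5
= 398.0 kg/m3

398.0


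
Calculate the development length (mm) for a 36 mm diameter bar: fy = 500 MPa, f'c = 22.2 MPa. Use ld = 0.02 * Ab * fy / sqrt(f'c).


Ab = pi * 36^2 / 4 = 1017.876 mm2
ld = 0.02 * 1017.876 * 500 / sqrt(22.2)
= 2160.3 mm

2160.3


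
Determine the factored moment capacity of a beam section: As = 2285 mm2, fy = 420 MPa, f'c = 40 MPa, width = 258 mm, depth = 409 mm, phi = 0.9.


a = As * fy / (0.85 * f'c * b)
= 2285 * 420 / (0.85 * 40 * 258)
= 109.4049 mm
Mn = As * fy * (d - a/2) / 10^6
= 340.0193 kN-m
phi*Mn = 0.9 * 340.0193 = 306.02 kN-m

306.02


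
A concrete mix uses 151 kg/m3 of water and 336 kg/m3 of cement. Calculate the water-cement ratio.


w/c = water / cement
w/c = 151 / 336 = 0.449

0.449


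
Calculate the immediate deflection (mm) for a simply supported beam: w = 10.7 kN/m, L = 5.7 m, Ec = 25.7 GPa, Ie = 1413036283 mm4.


Convert: L = 5.7 m = 5700 mm, Ec = 25.7 GPa = 25700 MPa
delta = 5 * 10.7 * 5700^4 / (384 * 25700 * 1413036283)
= 4.05 mm

4.05


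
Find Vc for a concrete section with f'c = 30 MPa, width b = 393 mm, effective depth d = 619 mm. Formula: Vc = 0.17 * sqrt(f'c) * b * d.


Vc = 0.17 * sqrt(30) * 393 * 619 / 1000
= 226.51 kN

226.51


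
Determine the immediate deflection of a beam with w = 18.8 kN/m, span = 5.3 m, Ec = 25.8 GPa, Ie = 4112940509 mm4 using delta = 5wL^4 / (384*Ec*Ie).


Convert: L = 5.3 m = 5300 mm, Ec = 25.8 GPa = 25800 MPa
delta = 5 * 18.8 * 5300^4 / (384 * 25800 * 4112940509)
= 1.82 mm

1.82


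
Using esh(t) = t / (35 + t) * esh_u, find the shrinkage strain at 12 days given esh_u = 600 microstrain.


esh(12) = 12 / (35 + 12) * 600
= 12 / 47 * 600
= 153.2 microstrain

153.2


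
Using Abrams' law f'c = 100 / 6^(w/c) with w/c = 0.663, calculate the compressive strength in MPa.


f'c = 100 / 6^0.663
= 100 / 3.28
= 30.48 MPa

30.48


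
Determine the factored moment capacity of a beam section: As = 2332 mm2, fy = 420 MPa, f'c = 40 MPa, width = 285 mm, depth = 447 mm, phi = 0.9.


a = As * fy / (0.85 * f'c * b)
= 2332 * 420 / (0.85 * 40 * 285)
= 101.0774 mm
Mn = As * fy * (d - a/2) / 10^6
= 388.3101 kN-m
phi*Mn = 0.9 * 388.3101 = 349.48 kN-m

349.48


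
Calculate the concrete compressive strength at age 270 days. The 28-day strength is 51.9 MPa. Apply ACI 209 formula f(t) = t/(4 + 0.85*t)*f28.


f(270) = 270 / (4 + 0.85 * 270) * 51.9
= 270 / 233.5 * 51.9
= 60.01 MPa

60.01


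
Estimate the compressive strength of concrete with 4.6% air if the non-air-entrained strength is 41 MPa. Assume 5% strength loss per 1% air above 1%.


Strength loss = (4.6 - 1) * 5 = 18.0%
f'c = 41 * (1 - 18.0/100)
= 33.62 MPa

33.62


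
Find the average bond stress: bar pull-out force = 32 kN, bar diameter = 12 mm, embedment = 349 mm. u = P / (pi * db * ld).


u = P / (pi * db * ld)
= 32 * 1000 / (pi * 12 * 349)
= 2.432 MPa

2.432


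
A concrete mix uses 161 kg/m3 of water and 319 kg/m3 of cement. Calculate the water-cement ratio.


w/c = water / cement
w/c = 161 / 319 = 0.505

0.505


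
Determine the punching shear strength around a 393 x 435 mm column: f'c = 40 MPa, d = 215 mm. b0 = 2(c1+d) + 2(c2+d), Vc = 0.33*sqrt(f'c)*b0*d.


b0 = 2*(393 + 215) + 2*(435 + 215) = 2516 mm
Vc = 0.33 * sqrt(40) * 2516 * 215 / 1000
= 1129.0 kN

1129.0


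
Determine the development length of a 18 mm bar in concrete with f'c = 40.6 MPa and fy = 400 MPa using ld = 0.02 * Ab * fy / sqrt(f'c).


Ab = pi * 18^2 / 4 = 254.469 mm2
ld = 0.02 * 254.469 * 400 / sqrt(40.6)
= 319.5 mm

319.5


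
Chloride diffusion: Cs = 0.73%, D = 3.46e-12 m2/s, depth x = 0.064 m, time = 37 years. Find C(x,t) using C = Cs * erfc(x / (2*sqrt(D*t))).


t_seconds = 37 * 365.25 * 24 * 3600 = 1167631200.0 s
arg = 0.064 / (2 * sqrt(3.46e-12 * 1167631200.0))
= 0.5035
erfc(0.5035) = 0.4765
C = 0.73 * 0.4765 = 0.3478%

0.3478


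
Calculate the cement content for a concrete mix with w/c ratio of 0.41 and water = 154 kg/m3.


Cement = water / (w/c)
= 154 / 0.41
= 375.6 kg/m3

375.6


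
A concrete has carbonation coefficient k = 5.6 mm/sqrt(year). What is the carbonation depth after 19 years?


depth = k * sqrt(t)
= 5.6 * sqrt(19)
= 24.41 mm

24.41


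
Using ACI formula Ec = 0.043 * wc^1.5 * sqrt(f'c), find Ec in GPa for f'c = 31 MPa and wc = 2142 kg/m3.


Ec = 0.043 * 2142^1.5 * sqrt(31) / 1000
= 23.73 GPa

23.73


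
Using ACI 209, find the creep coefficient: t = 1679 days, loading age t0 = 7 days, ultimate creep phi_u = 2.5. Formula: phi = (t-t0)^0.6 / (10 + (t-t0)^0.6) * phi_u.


dt = 1679 - 7 = 1672
phi = 1672^0.6 / (10 + 1672^0.6) * 2.5
= 2.239

2.239


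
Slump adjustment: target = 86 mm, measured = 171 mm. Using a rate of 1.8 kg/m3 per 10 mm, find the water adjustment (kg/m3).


Difference = 86 - 171 = -85 mm
Water adjustment = -85 * 1.8 / 10 = -15.3 kg/m3

-15.3


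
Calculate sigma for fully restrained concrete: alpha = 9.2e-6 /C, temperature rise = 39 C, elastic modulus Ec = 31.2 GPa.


sigma = alpha * dT * Ec
= 9.2e-6 * 39 * 31.2 * 1000
= 11.195 MPa

11.195


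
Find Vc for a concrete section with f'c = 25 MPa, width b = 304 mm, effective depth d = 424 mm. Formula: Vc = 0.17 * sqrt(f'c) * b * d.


Vc = 0.17 * sqrt(25) * 304 * 424 / 1000
= 109.56 kN

109.56


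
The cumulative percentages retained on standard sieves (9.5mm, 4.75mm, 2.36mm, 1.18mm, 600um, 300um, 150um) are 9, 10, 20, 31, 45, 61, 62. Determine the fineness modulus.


FM = sum(cumulative % retained) / 100
= 238 / 100
= 2.38

2.38


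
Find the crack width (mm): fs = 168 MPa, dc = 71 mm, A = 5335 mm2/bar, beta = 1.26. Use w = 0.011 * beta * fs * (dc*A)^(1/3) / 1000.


w = 0.011 * beta * fs * (dc * A)^(1/3) / 1000
= 0.011 * 1.26 * 168 * (71 * 5335)^(1/3) / 1000
= 0.168 mm

0.168


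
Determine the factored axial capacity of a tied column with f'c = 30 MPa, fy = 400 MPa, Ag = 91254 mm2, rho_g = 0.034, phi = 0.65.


Ast = rho * Ag = 0.034 * 91254 = 3102.636 mm2
phi*Pn = 0.65 * 0.80 * (0.85 * 30 * (91254 - 3102.636) + 400 * 3102.636) / 1000
= 1814.24 kN

1814.24


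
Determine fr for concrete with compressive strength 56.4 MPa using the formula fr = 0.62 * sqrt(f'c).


fr = 0.62 * sqrt(56.4)
= 4.656 MPa

4.656


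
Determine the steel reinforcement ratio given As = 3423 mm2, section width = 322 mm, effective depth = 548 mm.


rho = As / (b * d)
= 3423 / (322 * 548)
= 0.0194

0.0194


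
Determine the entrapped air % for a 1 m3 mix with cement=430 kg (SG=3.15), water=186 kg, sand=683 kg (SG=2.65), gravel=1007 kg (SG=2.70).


Vol cement = 430 / (3.15 * 1000) = 0.136508 m3
Vol water = 186 / 1000 = 0.186 m3
Vol sand = 683 / (2.65 * 1000) = 0.257736 m3
Vol gravel = 1007 / (2.70 * 1000) = 0.372963 m3
Total solid + water volume = 0.953207 m3
Air = (1 - 0.953207) * 100 = 4.68%

4.68


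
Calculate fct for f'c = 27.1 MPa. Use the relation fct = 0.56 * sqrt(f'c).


fct = 0.56 * sqrt(27.1)
= 0.56 * 5.206
= 2.915 MPa

2.915


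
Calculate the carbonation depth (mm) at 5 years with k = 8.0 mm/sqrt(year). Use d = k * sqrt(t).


depth = k * sqrt(t)
= 8.0 * sqrt(5)
= 17.89 mm

17.89


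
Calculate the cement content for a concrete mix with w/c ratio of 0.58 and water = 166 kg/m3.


Cement = water / (w/c)
= 166 / 0.58
= 286.2 kg/m3

286.2


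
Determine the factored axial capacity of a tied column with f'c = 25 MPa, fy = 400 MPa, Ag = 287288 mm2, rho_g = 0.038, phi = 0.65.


Ast = rho * Ag = 0.038 * 287288 = 10916.944 mm2
phi*Pn = 0.65 * 0.80 * (0.85 * 25 * (287288 - 10916.944) + 400 * 10916.944) / 1000
= 5324.62 kN

5324.62


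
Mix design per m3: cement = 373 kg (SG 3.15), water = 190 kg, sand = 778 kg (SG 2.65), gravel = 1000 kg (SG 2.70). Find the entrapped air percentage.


Vol cement = 373 / (3.15 * 1000) = 0.118413 m3
Vol water = 190 / 1000 = 0.19 m3
Vol sand = 778 / (2.65 * 1000) = 0.293585 m3
Vol gravel = 1000 / (2.70 * 1000) = 0.37037 m3
Total solid + water volume = 0.972368 m3
Air = (1 - 0.972368) * 100 = 2.76%

2.76


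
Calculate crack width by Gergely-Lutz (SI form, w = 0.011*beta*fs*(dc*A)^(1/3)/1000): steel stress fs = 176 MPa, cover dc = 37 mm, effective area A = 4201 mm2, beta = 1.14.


w = 0.011 * beta * fs * (dc * A)^(1/3) / 1000
= 0.011 * 1.14 * 176 * (37 * 4201)^(1/3) / 1000
= 0.119 mm

0.119


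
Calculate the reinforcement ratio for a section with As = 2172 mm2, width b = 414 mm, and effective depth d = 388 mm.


rho = As / (b * d)
= 2172 / (414 * 388)
= 0.0135

0.0135


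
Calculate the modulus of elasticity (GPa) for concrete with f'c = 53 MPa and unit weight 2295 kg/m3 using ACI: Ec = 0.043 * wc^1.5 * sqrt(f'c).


Ec = 0.043 * 2295^1.5 * sqrt(53) / 1000
= 34.42 GPa

34.42


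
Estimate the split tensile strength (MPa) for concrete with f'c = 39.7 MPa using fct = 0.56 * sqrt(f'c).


fct = 0.56 * sqrt(39.7)
= 0.56 * 6.301
= 3.528 MPa

3.528


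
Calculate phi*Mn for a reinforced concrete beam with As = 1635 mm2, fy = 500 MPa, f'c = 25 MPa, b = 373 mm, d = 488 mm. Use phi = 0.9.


a = As * fy / (0.85 * f'c * b)
= 1635 * 500 / (0.85 * 25 * 373)
= 103.1383 mm
Mn = As * fy * (d - a/2) / 10^6
= 356.7822 kN-m
phi*Mn = 0.9 * 356.7822 = 321.1 kN-m

321.1


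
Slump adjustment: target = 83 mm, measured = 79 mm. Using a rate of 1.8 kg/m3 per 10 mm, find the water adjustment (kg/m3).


Difference = 83 - 79 = 4 mm
Water adjustment = 4 * 1.8 / 10 = 0.7 kg/m3

0.7


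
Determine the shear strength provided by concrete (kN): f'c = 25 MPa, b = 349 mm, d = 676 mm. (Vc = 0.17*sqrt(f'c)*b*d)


Vc = 0.17 * sqrt(25) * 349 * 676 / 1000
= 200.54 kN

200.54


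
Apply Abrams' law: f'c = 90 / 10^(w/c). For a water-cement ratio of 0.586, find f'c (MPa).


f'c = 90 / 10^0.586
= 90 / 3.855
= 23.35 MPa

23.35


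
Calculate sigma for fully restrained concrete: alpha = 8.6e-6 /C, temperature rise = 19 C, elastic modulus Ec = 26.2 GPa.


sigma = alpha * dT * Ec
= 8.6e-6 * 19 * 26.2 * 1000
= 4.281 MPa

4.281


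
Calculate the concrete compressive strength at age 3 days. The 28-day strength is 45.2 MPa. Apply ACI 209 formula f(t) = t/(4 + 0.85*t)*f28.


f(3) = 3 / (4 + 0.85 * 3) * 45.2
= 3 / 6.55 * 45.2
= 20.7 MPa

20.7


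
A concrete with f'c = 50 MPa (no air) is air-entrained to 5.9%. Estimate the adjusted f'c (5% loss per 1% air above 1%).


Strength loss = (5.9 - 1) * 5 = 24.5%
f'c = 50 * (1 - 24.5/100)
= 37.75 MPa

37.75


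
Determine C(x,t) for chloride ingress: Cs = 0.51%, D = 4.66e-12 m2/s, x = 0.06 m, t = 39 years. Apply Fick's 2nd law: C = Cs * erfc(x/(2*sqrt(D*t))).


t_seconds = 39 * 365.25 * 24 * 3600 = 1230746400.0 s
arg = 0.06 / (2 * sqrt(4.66e-12 * 1230746400.0))
= 0.3961
erfc(0.3961) = 0.5753
C = 0.51 * 0.5753 = 0.2934%

0.2934


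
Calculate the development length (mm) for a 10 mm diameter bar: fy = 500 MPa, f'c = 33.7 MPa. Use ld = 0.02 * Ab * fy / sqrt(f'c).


Ab = pi * 10^2 / 4 = 78.54 mm2
ld = 0.02 * 78.54 * 500 / sqrt(33.7)
= 135.3 mm

135.3


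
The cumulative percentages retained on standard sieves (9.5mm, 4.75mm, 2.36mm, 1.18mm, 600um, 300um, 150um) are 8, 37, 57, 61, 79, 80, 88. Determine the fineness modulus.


FM = sum(cumulative % retained) / 100
= 410 / 100
= 4.1

4.1


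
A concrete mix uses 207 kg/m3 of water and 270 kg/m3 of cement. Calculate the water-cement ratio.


w/c = water / cement
w/c = 207 / 270 = 0.767

0.767


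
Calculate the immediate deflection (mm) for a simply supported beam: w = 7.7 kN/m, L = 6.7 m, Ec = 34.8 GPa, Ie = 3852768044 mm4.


Convert: L = 6.7 m = 6700 mm, Ec = 34.8 GPa = 34800 MPa
delta = 5 * 7.7 * 6700^4 / (384 * 34800 * 3852768044)
= 1.51 mm

1.51
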